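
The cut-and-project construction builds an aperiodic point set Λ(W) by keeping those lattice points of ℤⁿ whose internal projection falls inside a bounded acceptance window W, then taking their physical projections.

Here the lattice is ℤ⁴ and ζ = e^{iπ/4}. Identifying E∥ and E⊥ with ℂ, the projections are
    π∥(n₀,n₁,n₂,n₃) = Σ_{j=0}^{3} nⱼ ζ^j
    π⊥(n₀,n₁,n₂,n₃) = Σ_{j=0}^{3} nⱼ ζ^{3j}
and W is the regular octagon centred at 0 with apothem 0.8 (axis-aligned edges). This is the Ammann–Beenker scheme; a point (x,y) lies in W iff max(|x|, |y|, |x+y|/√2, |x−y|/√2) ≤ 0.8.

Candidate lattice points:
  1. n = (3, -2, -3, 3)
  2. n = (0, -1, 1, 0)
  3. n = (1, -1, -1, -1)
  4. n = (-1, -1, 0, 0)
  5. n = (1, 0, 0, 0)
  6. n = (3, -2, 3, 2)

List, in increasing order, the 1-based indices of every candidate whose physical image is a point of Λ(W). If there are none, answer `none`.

4

π⊥(n) = n₀ + n₁ζ³ + n₂ζ⁶ + n₃ζ⁹ where ζ = e^{iπ/4}.
candidate 1: n = (3, -2, -3, 3) → π⊥ ≈ (+6.53553, +3.70711); max(|x|,|y|,|x±y|/√2) = 7.24264 > 0.8 ⇒ ∉ W
candidate 2: n = (0, -1, 1, 0) → π⊥ ≈ (+0.70711, -1.70711); max(|x|,|y|,|x±y|/√2) = 1.70711 > 0.8 ⇒ ∉ W
candidate 3: n = (1, -1, -1, -1) → π⊥ ≈ (+1.00000, -0.41421); max(|x|,|y|,|x±y|/√2) = 1.00000 > 0.8 ⇒ ∉ W
candidate 4: n = (-1, -1, 0, 0) → π⊥ ≈ (-0.29289, -0.70711); max(|x|,|y|,|x±y|/√2) = 0.70711 ≤ 0.8 ⇒ ∈ W
candidate 5: n = (1, 0, 0, 0) → π⊥ ≈ (+1.00000, +0.00000); max(|x|,|y|,|x±y|/√2) = 1.00000 > 0.8 ⇒ ∉ W
candidate 6: n = (3, -2, 3, 2) → π⊥ ≈ (+5.82843, -3.00000); max(|x|,|y|,|x±y|/√2) = 6.24264 > 0.8 ⇒ ∉ W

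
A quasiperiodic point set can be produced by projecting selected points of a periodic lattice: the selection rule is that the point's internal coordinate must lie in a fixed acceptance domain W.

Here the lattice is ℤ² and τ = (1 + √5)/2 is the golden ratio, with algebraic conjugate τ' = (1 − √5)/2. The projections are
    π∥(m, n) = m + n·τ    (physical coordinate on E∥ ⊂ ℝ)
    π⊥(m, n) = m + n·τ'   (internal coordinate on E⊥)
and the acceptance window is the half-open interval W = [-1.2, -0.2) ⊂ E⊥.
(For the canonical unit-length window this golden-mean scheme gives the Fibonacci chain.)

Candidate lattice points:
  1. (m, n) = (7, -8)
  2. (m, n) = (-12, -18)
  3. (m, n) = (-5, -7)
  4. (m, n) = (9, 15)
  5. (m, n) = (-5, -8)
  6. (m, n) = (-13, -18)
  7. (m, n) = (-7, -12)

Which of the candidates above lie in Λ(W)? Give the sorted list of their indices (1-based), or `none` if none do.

2, 3, 4

Compute τ' = (1−√5)/2 = -0.61803, so π⊥(m,n) = m -0.61803·n.
candidate 1: (m,n)=(7,-8) → π∥ = 7-8·τ ≈ -5.94427, π⊥ = 7-8·τ' ≈ 11.94427 ∉ [-1.2, -0.2) ⇒ out
candidate 2: (m,n)=(-12,-18) → π∥ = -12-18·τ ≈ -41.12461, π⊥ = -12-18·τ' ≈ -0.87539 ∈ [-1.2, -0.2) ⇒ IN Λ
candidate 3: (m,n)=(-5,-7) → π∥ = -5-7·τ ≈ -16.32624, π⊥ = -5-7·τ' ≈ -0.67376 ∈ [-1.2, -0.2) ⇒ IN Λ
candidate 4: (m,n)=(9,15) → π∥ = 9+15·τ ≈ 33.27051, π⊥ = 9+15·τ' ≈ -0.27051 ∈ [-1.2, -0.2) ⇒ IN Λ
candidate 5: (m,n)=(-5,-8) → π∥ = -5-8·τ ≈ -17.94427, π⊥ = -5-8·τ' ≈ -0.05573 ∉ [-1.2, -0.2) ⇒ out
candidate 6: (m,n)=(-13,-18) → π∥ = -13-18·τ ≈ -42.12461, π⊥ = -13-18·τ' ≈ -1.87539 ∉ [-1.2, -0.2) ⇒ out
candidate 7: (m,n)=(-7,-12) → π∥ = -7-12·τ ≈ -26.41641, π⊥ = -7-12·τ' ≈ 0.41641 ∉ [-1.2, -0.2) ⇒ out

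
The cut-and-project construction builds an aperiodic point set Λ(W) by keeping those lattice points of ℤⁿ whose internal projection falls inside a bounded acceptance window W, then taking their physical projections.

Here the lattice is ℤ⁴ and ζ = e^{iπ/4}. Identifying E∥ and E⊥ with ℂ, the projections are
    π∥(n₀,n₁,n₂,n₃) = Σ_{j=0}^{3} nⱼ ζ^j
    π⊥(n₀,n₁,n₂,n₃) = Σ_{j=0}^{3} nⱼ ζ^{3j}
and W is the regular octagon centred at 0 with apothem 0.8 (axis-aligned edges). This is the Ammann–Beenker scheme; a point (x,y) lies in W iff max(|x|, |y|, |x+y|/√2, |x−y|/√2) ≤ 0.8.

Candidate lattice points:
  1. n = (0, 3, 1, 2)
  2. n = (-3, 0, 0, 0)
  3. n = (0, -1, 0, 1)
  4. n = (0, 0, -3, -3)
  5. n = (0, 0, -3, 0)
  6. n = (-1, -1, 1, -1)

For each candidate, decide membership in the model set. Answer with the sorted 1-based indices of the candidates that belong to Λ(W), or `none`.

none

Internal map: ζ^{3j} for j=0..3 gives (1,0), (−√2/2,√2/2), (0,−1), (√2/2,√2/2).
#1 (0, 3, 1, 2): internal (-0.7071, 2.5355); octagon support 2.5355 vs apothem 0.8 → ∉ W
#2 (-3, 0, 0, 0): internal (-3.0000, 0.0000); octagon support 3.0000 vs apothem 0.8 → ∉ W
#3 (0, -1, 0, 1): internal (1.4142, 0.0000); octagon support 1.4142 vs apothem 0.8 → ∉ W
#4 (0, 0, -3, -3): internal (-2.1213, 0.8787); octagon support 2.1213 vs apothem 0.8 → ∉ W
#5 (0, 0, -3, 0): internal (0.0000, 3.0000); octagon support 3.0000 vs apothem 0.8 → ∉ W
#6 (-1, -1, 1, -1): internal (-1.0000, -2.4142); octagon support 2.4142 vs apothem 0.8 → ∉ W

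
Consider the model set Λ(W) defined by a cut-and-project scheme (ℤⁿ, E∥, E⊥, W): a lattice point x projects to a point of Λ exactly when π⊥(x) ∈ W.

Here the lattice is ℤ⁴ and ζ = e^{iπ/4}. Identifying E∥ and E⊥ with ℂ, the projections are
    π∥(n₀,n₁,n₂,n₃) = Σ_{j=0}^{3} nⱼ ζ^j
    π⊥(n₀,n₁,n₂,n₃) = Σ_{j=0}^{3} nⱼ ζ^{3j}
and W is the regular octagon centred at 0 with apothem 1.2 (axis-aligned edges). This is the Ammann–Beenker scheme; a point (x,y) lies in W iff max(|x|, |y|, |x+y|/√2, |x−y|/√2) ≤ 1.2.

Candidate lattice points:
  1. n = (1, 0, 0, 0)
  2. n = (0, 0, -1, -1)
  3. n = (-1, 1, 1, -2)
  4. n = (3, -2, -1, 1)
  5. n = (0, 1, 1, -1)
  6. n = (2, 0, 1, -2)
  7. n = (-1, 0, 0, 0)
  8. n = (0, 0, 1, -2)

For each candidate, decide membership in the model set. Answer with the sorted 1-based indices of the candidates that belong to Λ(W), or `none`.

Internal map: ζ^{3j} for j=0..3 gives (1,0), (−√2/2,√2/2), (0,−1), (√2/2,√2/2).
#1 (1, 0, 0, 0): internal (1.000000, 0.000000); octagon support 1.000000 vs apothem 1.2 → ∈ W
#2 (0, 0, -1, -1): internal (-0.707107, 0.292893); octagon support 0.707107 vs apothem 1.2 → ∈ W
#3 (-1, 1, 1, -2): internal (-3.121320, -1.707107); octagon support 3.414214 vs apothem 1.2 → ∉ W
#4 (3, -2, -1, 1): internal (5.121320, 0.292893); octagon support 5.121320 vs apothem 1.2 → ∉ W
#5 (0, 1, 1, -1): internal (-1.414214, -1.000000); octagon support 1.707107 vs apothem 1.2 → ∉ W
#6 (2, 0, 1, -2): internal (0.585786, -2.414214); octagon support 2.414214 vs apothem 1.2 → ∉ W
#7 (-1, 0, 0, 0): internal (-1.000000, 0.000000); octagon support 1.000000 vs apothem 1.2 → ∈ W
#8 (0, 0, 1, -2): internal (-1.414214, -2.414214); octagon support 2.707107 vs apothem 1.2 → ∉ W

1, 2, 7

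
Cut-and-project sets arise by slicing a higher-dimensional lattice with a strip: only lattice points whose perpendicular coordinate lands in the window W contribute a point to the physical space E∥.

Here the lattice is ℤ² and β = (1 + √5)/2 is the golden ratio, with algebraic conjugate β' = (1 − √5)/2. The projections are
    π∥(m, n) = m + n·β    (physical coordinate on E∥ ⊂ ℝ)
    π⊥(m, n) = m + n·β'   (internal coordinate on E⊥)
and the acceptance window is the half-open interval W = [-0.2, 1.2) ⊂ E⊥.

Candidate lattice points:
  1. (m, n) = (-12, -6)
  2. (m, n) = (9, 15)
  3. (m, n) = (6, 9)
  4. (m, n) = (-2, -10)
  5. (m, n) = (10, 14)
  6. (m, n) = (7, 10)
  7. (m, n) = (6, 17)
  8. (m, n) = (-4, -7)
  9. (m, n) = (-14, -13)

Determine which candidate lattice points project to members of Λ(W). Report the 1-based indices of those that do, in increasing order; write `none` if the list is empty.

β' = (1−√5)/2 ≈ -0.6180.
candidate 1: (m,n)=(-12,-6) → π∥ = -12-6·β ≈ -21.7082, π⊥ = -12-6·β' ≈ -8.2918 ∉ [-0.2, 1.2) ⇒ out
candidate 2: (m,n)=(9,15) → π∥ = 9+15·β ≈ 33.2705, π⊥ = 9+15·β' ≈ -0.2705 ∉ [-0.2, 1.2) ⇒ out
candidate 3: (m,n)=(6,9) → π∥ = 6+9·β ≈ 20.5623, π⊥ = 6+9·β' ≈ 0.4377 ∈ [-0.2, 1.2) ⇒ IN Λ
candidate 4: (m,n)=(-2,-10) → π∥ = -2-10·β ≈ -18.1803, π⊥ = -2-10·β' ≈ 4.1803 ∉ [-0.2, 1.2) ⇒ out
candidate 5: (m,n)=(10,14) → π∥ = 10+14·β ≈ 32.6525, π⊥ = 10+14·β' ≈ 1.3475 ∉ [-0.2, 1.2) ⇒ out
candidate 6: (m,n)=(7,10) → π∥ = 7+10·β ≈ 23.1803, π⊥ = 7+10·β' ≈ 0.8197 ∈ [-0.2, 1.2) ⇒ IN Λ
candidate 7: (m,n)=(6,17) → π∥ = 6+17·β ≈ 33.5066, π⊥ = 6+17·β' ≈ -4.5066 ∉ [-0.2, 1.2) ⇒ out
candidate 8: (m,n)=(-4,-7) → π∥ = -4-7·β ≈ -15.3262, π⊥ = -4-7·β' ≈ 0.3262 ∈ [-0.2, 1.2) ⇒ IN Λ
candidate 9: (m,n)=(-14,-13) → π∥ = -14-13·β ≈ -35.0344, π⊥ = -14-13·β' ≈ -5.9656 ∉ [-0.2, 1.2) ⇒ out

3, 6, 8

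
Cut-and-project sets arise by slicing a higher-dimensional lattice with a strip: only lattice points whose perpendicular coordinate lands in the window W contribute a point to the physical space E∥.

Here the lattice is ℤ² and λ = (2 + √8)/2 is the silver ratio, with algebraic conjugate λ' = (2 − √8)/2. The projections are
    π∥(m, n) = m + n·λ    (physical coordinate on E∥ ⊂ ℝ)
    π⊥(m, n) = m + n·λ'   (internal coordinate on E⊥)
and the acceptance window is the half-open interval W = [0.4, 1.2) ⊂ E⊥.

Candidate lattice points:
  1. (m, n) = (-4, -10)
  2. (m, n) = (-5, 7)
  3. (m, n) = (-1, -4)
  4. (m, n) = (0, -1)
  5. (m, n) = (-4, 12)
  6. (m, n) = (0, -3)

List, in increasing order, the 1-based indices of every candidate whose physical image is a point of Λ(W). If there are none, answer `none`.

λ' = (2−√8)/2 ≈ -0.4142.
candidate 1: (m,n)=(-4,-10) → π∥ = -4-10·λ ≈ -28.1421, π⊥ = -4-10·λ' ≈ 0.1421 ∉ [0.4, 1.2) ⇒ out
candidate 2: (m,n)=(-5,7) → π∥ = -5+7·λ ≈ 11.8995, π⊥ = -5+7·λ' ≈ -7.8995 ∉ [0.4, 1.2) ⇒ out
candidate 3: (m,n)=(-1,-4) → π∥ = -1-4·λ ≈ -10.6569, π⊥ = -1-4·λ' ≈ 0.6569 ∈ [0.4, 1.2) ⇒ IN Λ
candidate 4: (m,n)=(0,-1) → π∥ = 0-1·λ ≈ -2.4142, π⊥ = 0-1·λ' ≈ 0.4142 ∈ [0.4, 1.2) ⇒ IN Λ
candidate 5: (m,n)=(-4,12) → π∥ = -4+12·λ ≈ 24.9706, π⊥ = -4+12·λ' ≈ -8.9706 ∉ [0.4, 1.2) ⇒ out
candidate 6: (m,n)=(0,-3) → π∥ = 0-3·λ ≈ -7.2426, π⊥ = 0-3·λ' ≈ 1.2426 ∉ [0.4, 1.2) ⇒ out

3, 4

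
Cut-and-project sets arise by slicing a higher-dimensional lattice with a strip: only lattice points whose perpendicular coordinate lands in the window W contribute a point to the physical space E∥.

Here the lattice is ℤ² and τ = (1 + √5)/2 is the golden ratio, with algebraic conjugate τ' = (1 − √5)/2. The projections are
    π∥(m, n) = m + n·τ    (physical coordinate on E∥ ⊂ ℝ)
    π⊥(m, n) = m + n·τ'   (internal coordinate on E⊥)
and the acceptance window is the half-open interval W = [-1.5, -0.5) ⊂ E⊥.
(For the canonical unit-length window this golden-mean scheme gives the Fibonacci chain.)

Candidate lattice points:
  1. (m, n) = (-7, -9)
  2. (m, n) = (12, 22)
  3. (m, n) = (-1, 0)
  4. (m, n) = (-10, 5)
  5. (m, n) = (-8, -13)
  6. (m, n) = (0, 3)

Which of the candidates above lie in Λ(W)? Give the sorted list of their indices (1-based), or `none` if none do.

τ' = (1−√5)/2 ≈ -0.618034.
[1] lift (-7,-9): star map gives -1.437694; window check -1.5 ≤ -1.437694 < -0.5 is true → IN Λ
[2] lift (12,22): star map gives -1.596748; window check -1.5 ≤ -1.596748 < -0.5 is false → out
[3] lift (-1,0): star map gives -1.000000; window check -1.5 ≤ -1.000000 < -0.5 is true → IN Λ
[4] lift (-10,5): star map gives -13.090170; window check -1.5 ≤ -13.090170 < -0.5 is false → out
[5] lift (-8,-13): star map gives 0.034442; window check -1.5 ≤ 0.034442 < -0.5 is false → out
[6] lift (0,3): star map gives -1.854102; window check -1.5 ≤ -1.854102 < -0.5 is false → out

1, 3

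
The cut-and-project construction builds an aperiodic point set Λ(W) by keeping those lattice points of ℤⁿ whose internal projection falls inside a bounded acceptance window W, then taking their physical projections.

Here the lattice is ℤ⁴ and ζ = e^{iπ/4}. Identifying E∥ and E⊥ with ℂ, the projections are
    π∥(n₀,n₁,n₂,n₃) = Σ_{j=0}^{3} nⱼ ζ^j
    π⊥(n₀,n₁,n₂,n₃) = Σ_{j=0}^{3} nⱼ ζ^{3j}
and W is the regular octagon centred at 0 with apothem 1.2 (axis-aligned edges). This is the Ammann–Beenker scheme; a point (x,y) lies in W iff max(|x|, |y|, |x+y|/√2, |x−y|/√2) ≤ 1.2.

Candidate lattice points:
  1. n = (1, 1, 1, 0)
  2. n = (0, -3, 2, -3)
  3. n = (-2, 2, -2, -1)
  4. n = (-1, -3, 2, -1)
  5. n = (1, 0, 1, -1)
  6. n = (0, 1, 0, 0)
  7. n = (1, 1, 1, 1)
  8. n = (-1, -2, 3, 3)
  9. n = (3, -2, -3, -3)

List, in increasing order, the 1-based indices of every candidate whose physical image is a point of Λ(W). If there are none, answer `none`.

With ζ = e^{iπ/4} the internal vectors are ζ^0,ζ^3,ζ^6,ζ^9.
candidate 1: n = (1, 1, 1, 0) → π⊥ ≈ (+0.29289, -0.29289); max(|x|,|y|,|x±y|/√2) = 0.41421 ≤ 1.2 ⇒ ∈ W
candidate 2: n = (0, -3, 2, -3) → π⊥ ≈ (+0.00000, -6.24264); max(|x|,|y|,|x±y|/√2) = 6.24264 > 1.2 ⇒ ∉ W
candidate 3: n = (-2, 2, -2, -1) → π⊥ ≈ (-4.12132, +2.70711); max(|x|,|y|,|x±y|/√2) = 4.82843 > 1.2 ⇒ ∉ W
candidate 4: n = (-1, -3, 2, -1) → π⊥ ≈ (+0.41421, -4.82843); max(|x|,|y|,|x±y|/√2) = 4.82843 > 1.2 ⇒ ∉ W
candidate 5: n = (1, 0, 1, -1) → π⊥ ≈ (+0.29289, -1.70711); max(|x|,|y|,|x±y|/√2) = 1.70711 > 1.2 ⇒ ∉ W
candidate 6: n = (0, 1, 0, 0) → π⊥ ≈ (-0.70711, +0.70711); max(|x|,|y|,|x±y|/√2) = 1.00000 ≤ 1.2 ⇒ ∈ W
candidate 7: n = (1, 1, 1, 1) → π⊥ ≈ (+1.00000, +0.41421); max(|x|,|y|,|x±y|/√2) = 1.00000 ≤ 1.2 ⇒ ∈ W
candidate 8: n = (-1, -2, 3, 3) → π⊥ ≈ (+2.53553, -2.29289); max(|x|,|y|,|x±y|/√2) = 3.41421 > 1.2 ⇒ ∉ W
candidate 9: n = (3, -2, -3, -3) → π⊥ ≈ (+2.29289, -0.53553); max(|x|,|y|,|x±y|/√2) = 2.29289 > 1.2 ⇒ ∉ W

1, 6, 7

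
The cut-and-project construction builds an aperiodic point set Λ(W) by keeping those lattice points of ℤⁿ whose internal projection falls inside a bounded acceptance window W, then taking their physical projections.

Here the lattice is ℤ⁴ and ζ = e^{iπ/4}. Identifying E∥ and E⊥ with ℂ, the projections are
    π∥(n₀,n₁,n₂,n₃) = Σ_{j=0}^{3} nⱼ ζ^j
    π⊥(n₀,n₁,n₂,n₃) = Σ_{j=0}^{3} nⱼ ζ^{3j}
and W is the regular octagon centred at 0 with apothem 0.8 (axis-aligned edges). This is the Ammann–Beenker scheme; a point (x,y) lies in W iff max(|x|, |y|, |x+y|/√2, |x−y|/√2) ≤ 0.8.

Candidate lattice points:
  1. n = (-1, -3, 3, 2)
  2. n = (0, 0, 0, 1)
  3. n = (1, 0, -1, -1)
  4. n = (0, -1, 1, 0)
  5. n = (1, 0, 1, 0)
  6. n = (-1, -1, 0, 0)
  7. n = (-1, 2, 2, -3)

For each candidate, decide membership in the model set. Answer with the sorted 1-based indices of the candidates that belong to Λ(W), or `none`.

Internal map: ζ^{3j} for j=0..3 gives (1,0), (−√2/2,√2/2), (0,−1), (√2/2,√2/2).
#1 (-1, -3, 3, 2): internal (2.53553, -3.70711); octagon support 4.41421 vs apothem 0.8 → ∉ W
#2 (0, 0, 0, 1): internal (0.70711, 0.70711); octagon support 1.00000 vs apothem 0.8 → ∉ W
#3 (1, 0, -1, -1): internal (0.29289, 0.29289); octagon support 0.41421 vs apothem 0.8 → ∈ W
#4 (0, -1, 1, 0): internal (0.70711, -1.70711); octagon support 1.70711 vs apothem 0.8 → ∉ W
#5 (1, 0, 1, 0): internal (1.00000, -1.00000); octagon support 1.41421 vs apothem 0.8 → ∉ W
#6 (-1, -1, 0, 0): internal (-0.29289, -0.70711); octagon support 0.70711 vs apothem 0.8 → ∈ W
#7 (-1, 2, 2, -3): internal (-4.53553, -2.70711); octagon support 5.12132 vs apothem 0.8 → ∉ W

3, 6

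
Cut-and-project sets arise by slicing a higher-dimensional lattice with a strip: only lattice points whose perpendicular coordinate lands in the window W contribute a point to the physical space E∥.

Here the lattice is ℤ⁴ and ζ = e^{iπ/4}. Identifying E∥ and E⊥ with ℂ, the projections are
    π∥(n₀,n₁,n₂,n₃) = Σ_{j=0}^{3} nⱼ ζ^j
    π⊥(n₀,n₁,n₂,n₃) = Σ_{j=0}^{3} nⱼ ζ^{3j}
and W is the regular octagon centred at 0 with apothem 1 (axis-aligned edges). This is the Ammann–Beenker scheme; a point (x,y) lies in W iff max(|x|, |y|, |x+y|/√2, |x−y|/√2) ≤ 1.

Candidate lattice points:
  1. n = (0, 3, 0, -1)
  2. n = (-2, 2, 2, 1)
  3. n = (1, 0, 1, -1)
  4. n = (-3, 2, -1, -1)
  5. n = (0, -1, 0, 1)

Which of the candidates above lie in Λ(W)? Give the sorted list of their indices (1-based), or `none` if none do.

none

With ζ = e^{iπ/4} the internal vectors are ζ^0,ζ^3,ζ^6,ζ^9.
candidate 1: n = (0, 3, 0, -1) → π⊥ ≈ (-2.82843, +1.41421); max(|x|,|y|,|x±y|/√2) = 3.00000 > 1 ⇒ ∉ W
candidate 2: n = (-2, 2, 2, 1) → π⊥ ≈ (-2.70711, +0.12132); max(|x|,|y|,|x±y|/√2) = 2.70711 > 1 ⇒ ∉ W
candidate 3: n = (1, 0, 1, -1) → π⊥ ≈ (+0.29289, -1.70711); max(|x|,|y|,|x±y|/√2) = 1.70711 > 1 ⇒ ∉ W
candidate 4: n = (-3, 2, -1, -1) → π⊥ ≈ (-5.12132, +1.70711); max(|x|,|y|,|x±y|/√2) = 5.12132 > 1 ⇒ ∉ W
candidate 5: n = (0, -1, 0, 1) → π⊥ ≈ (+1.41421, +0.00000); max(|x|,|y|,|x±y|/√2) = 1.41421 > 1 ⇒ ∉ W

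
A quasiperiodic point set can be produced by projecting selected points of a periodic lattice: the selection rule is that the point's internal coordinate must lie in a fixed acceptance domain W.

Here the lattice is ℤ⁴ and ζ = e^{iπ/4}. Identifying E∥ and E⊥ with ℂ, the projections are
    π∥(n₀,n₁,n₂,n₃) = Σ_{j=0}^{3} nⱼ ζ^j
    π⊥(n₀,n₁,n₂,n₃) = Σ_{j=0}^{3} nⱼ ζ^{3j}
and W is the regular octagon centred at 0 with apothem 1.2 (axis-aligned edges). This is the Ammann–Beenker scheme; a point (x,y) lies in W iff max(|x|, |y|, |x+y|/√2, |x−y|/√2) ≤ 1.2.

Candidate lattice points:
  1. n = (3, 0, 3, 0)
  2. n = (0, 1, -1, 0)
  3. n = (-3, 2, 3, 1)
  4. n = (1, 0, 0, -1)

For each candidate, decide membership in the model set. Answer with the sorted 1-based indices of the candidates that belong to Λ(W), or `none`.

4

π⊥(n) = n₀ + n₁ζ³ + n₂ζ⁶ + n₃ζ⁹ where ζ = e^{iπ/4}.
#1 (3, 0, 3, 0): internal (3.0000, -3.0000); octagon support 4.2426 vs apothem 1.2 → ∉ W
#2 (0, 1, -1, 0): internal (-0.7071, 1.7071); octagon support 1.7071 vs apothem 1.2 → ∉ W
#3 (-3, 2, 3, 1): internal (-3.7071, -0.8787); octagon support 3.7071 vs apothem 1.2 → ∉ W
#4 (1, 0, 0, -1): internal (0.2929, -0.7071); octagon support 0.7071 vs apothem 1.2 → ∈ W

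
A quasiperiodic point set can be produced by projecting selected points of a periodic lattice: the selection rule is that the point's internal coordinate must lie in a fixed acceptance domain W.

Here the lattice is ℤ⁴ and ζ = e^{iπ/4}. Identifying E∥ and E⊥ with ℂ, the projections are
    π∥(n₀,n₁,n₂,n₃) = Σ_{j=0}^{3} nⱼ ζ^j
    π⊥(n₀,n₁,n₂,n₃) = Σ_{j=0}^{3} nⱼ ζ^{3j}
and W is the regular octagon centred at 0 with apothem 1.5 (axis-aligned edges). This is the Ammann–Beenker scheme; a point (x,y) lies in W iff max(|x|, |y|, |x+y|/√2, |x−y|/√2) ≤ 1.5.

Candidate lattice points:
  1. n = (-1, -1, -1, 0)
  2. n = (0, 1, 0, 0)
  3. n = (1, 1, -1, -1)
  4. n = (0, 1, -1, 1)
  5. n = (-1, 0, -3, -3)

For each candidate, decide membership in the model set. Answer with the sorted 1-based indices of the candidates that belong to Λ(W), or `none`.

1, 2, 3

π⊥(n) = n₀ + n₁ζ³ + n₂ζ⁶ + n₃ζ⁹ where ζ = e^{iπ/4}.
#1 (-1, -1, -1, 0): internal (-0.292893, 0.292893); octagon support 0.414214 vs apothem 1.5 → ∈ W
#2 (0, 1, 0, 0): internal (-0.707107, 0.707107); octagon support 1.000000 vs apothem 1.5 → ∈ W
#3 (1, 1, -1, -1): internal (-0.414214, 1.000000); octagon support 1.000000 vs apothem 1.5 → ∈ W
#4 (0, 1, -1, 1): internal (0.000000, 2.414214); octagon support 2.414214 vs apothem 1.5 → ∉ W
#5 (-1, 0, -3, -3): internal (-3.121320, 0.878680); octagon support 3.121320 vs apothem 1.5 → ∉ W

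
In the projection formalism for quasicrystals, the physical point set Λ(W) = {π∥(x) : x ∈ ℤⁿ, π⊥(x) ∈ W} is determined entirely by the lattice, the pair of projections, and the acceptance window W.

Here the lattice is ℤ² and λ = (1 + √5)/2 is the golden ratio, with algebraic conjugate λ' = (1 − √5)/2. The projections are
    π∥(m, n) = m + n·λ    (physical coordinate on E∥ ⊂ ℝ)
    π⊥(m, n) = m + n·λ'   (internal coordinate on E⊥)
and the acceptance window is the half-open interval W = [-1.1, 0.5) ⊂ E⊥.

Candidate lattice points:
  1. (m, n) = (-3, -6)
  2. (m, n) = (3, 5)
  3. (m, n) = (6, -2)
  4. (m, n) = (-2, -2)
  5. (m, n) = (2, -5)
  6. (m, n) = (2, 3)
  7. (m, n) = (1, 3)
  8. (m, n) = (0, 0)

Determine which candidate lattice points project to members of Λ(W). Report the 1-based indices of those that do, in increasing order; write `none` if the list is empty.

Numerically λ ≈ 1.618034 and λ' = −1/λ ≈ -0.618034.
#1 (-3,-6): internal coord -3 + (-6)·λ' = +0.708204; +0.708204 ∉ [-1.1, 0.5) → out
#2 (3,5): internal coord 3 + (5)·λ' = -0.090170; -0.090170 ∈ [-1.1, 0.5) → IN Λ
#3 (6,-2): internal coord 6 + (-2)·λ' = +7.236068; +7.236068 ∉ [-1.1, 0.5) → out
#4 (-2,-2): internal coord -2 + (-2)·λ' = -0.763932; -0.763932 ∈ [-1.1, 0.5) → IN Λ
#5 (2,-5): internal coord 2 + (-5)·λ' = +5.090170; +5.090170 ∉ [-1.1, 0.5) → out
#6 (2,3): internal coord 2 + (3)·λ' = +0.145898; +0.145898 ∈ [-1.1, 0.5) → IN Λ
#7 (1,3): internal coord 1 + (3)·λ' = -0.854102; -0.854102 ∈ [-1.1, 0.5) → IN Λ
#8 (0,0): internal coord 0 + (0)·λ' = +0.000000; +0.000000 ∈ [-1.1, 0.5) → IN Λ

2, 4, 6, 7, 8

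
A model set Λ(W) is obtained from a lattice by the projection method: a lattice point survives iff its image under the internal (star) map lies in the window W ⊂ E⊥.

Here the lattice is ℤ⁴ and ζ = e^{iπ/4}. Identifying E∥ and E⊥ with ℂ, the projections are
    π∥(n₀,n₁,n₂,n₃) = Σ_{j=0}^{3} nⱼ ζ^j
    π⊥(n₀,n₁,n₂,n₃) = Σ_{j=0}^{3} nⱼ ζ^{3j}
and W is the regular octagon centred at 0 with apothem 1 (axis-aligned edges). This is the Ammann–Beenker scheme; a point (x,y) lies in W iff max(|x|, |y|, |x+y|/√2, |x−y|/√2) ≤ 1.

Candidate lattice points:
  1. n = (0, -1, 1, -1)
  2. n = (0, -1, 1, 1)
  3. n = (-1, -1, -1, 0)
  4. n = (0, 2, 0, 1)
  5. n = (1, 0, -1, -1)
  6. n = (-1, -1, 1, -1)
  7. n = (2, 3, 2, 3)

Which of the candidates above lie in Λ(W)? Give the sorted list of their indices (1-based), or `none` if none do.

3, 5

π⊥(n) = n₀ + n₁ζ³ + n₂ζ⁶ + n₃ζ⁹ where ζ = e^{iπ/4}.
candidate 1: n = (0, -1, 1, -1) → π⊥ ≈ (+0.0000, -2.4142); max(|x|,|y|,|x±y|/√2) = 2.4142 > 1 ⇒ ∉ W
candidate 2: n = (0, -1, 1, 1) → π⊥ ≈ (+1.4142, -1.0000); max(|x|,|y|,|x±y|/√2) = 1.7071 > 1 ⇒ ∉ W
candidate 3: n = (-1, -1, -1, 0) → π⊥ ≈ (-0.2929, +0.2929); max(|x|,|y|,|x±y|/√2) = 0.4142 ≤ 1 ⇒ ∈ W
candidate 4: n = (0, 2, 0, 1) → π⊥ ≈ (-0.7071, +2.1213); max(|x|,|y|,|x±y|/√2) = 2.1213 > 1 ⇒ ∉ W
candidate 5: n = (1, 0, -1, -1) → π⊥ ≈ (+0.2929, +0.2929); max(|x|,|y|,|x±y|/√2) = 0.4142 ≤ 1 ⇒ ∈ W
candidate 6: n = (-1, -1, 1, -1) → π⊥ ≈ (-1.0000, -2.4142); max(|x|,|y|,|x±y|/√2) = 2.4142 > 1 ⇒ ∉ W
candidate 7: n = (2, 3, 2, 3) → π⊥ ≈ (+2.0000, +2.2426); max(|x|,|y|,|x±y|/√2) = 3.0000 > 1 ⇒ ∉ W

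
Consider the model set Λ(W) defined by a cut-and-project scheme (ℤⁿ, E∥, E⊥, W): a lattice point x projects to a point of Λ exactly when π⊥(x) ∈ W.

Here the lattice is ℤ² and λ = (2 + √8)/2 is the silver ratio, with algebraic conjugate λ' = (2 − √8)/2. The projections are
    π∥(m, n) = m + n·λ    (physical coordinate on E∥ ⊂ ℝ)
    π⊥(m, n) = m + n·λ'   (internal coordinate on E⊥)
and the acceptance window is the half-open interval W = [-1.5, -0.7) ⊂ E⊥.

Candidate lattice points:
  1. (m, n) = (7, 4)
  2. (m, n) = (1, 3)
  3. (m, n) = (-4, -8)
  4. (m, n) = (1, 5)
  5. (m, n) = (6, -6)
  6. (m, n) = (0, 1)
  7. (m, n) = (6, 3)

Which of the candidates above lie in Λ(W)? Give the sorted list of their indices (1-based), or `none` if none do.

λ' = (2−√8)/2 ≈ -0.41421.
candidate 1: (m,n)=(7,4) → π∥ = 7+4·λ ≈ 16.65685, π⊥ = 7+4·λ' ≈ 5.34315 ∉ [-1.5, -0.7) ⇒ out
candidate 2: (m,n)=(1,3) → π∥ = 1+3·λ ≈ 8.24264, π⊥ = 1+3·λ' ≈ -0.24264 ∉ [-1.5, -0.7) ⇒ out
candidate 3: (m,n)=(-4,-8) → π∥ = -4-8·λ ≈ -23.31371, π⊥ = -4-8·λ' ≈ -0.68629 ∉ [-1.5, -0.7) ⇒ out
candidate 4: (m,n)=(1,5) → π∥ = 1+5·λ ≈ 13.07107, π⊥ = 1+5·λ' ≈ -1.07107 ∈ [-1.5, -0.7) ⇒ IN Λ
candidate 5: (m,n)=(6,-6) → π∥ = 6-6·λ ≈ -8.48528, π⊥ = 6-6·λ' ≈ 8.48528 ∉ [-1.5, -0.7) ⇒ out
candidate 6: (m,n)=(0,1) → π∥ = 0+1·λ ≈ 2.41421, π⊥ = 0+1·λ' ≈ -0.41421 ∉ [-1.5, -0.7) ⇒ out
candidate 7: (m,n)=(6,3) → π∥ = 6+3·λ ≈ 13.24264, π⊥ = 6+3·λ' ≈ 4.75736 ∉ [-1.5, -0.7) ⇒ out

4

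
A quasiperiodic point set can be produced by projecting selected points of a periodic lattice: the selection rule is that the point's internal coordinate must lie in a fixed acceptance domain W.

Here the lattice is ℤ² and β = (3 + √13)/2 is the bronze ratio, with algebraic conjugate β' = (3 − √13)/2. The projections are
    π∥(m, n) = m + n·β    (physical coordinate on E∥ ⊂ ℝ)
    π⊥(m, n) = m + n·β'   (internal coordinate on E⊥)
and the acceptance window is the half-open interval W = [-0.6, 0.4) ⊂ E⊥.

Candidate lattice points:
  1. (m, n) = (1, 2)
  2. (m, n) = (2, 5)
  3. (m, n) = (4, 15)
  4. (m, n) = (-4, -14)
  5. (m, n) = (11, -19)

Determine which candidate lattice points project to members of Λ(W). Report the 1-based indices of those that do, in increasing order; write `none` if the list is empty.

β' = (3−√13)/2 ≈ -0.302776.
#1 (1,2): internal coord 1 + (2)·β' = +0.394449; +0.394449 ∈ [-0.6, 0.4) → IN Λ
#2 (2,5): internal coord 2 + (5)·β' = +0.486122; +0.486122 ∉ [-0.6, 0.4) → out
#3 (4,15): internal coord 4 + (15)·β' = -0.541635; -0.541635 ∈ [-0.6, 0.4) → IN Λ
#4 (-4,-14): internal coord -4 + (-14)·β' = +0.238859; +0.238859 ∈ [-0.6, 0.4) → IN Λ
#5 (11,-19): internal coord 11 + (-19)·β' = +16.752737; +16.752737 ∉ [-0.6, 0.4) → out

1, 3, 4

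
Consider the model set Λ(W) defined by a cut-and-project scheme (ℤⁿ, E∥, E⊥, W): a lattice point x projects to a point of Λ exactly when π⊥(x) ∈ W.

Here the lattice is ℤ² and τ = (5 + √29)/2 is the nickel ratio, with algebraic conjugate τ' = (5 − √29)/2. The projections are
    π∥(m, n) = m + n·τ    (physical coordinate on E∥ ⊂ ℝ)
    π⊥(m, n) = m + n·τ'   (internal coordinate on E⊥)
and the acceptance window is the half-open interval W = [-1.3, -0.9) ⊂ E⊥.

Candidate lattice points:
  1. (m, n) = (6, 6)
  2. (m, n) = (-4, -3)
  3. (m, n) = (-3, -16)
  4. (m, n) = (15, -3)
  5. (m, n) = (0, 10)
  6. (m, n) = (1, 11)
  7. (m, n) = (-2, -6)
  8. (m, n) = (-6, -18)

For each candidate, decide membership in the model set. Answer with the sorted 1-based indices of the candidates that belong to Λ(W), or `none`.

Compute τ' = (5−√29)/2 = -0.19258, so π⊥(m,n) = m -0.19258·n.
[1] lift (6,6): star map gives 4.84451; window check -1.3 ≤ 4.84451 < -0.9 is false → out
[2] lift (-4,-3): star map gives -3.42225; window check -1.3 ≤ -3.42225 < -0.9 is false → out
[3] lift (-3,-16): star map gives 0.08132; window check -1.3 ≤ 0.08132 < -0.9 is false → out
[4] lift (15,-3): star map gives 15.57775; window check -1.3 ≤ 15.57775 < -0.9 is false → out
[5] lift (0,10): star map gives -1.92582; window check -1.3 ≤ -1.92582 < -0.9 is false → out
[6] lift (1,11): star map gives -1.11841; window check -1.3 ≤ -1.11841 < -0.9 is true → IN Λ
[7] lift (-2,-6): star map gives -0.84451; window check -1.3 ≤ -0.84451 < -0.9 is false → out
[8] lift (-6,-18): star map gives -2.53352; window check -1.3 ≤ -2.53352 < -0.9 is false → out

6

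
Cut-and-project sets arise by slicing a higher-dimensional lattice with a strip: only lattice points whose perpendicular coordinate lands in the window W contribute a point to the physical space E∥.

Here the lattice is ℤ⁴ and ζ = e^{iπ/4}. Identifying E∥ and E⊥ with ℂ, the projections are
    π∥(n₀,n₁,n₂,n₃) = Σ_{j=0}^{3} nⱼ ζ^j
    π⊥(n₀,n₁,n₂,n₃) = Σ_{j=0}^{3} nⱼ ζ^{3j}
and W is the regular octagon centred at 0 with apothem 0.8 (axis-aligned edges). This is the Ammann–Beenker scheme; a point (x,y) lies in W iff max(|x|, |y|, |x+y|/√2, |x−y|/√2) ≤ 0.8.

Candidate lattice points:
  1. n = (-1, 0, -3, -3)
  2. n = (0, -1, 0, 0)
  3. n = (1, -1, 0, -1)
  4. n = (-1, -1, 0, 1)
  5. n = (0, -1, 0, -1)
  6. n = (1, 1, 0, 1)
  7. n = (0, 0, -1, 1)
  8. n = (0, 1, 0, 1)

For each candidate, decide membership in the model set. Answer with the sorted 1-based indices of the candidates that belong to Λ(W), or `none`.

4

Internal map: ζ^{3j} for j=0..3 gives (1,0), (−√2/2,√2/2), (0,−1), (√2/2,√2/2).
candidate 1: n = (-1, 0, -3, -3) → π⊥ ≈ (-3.121320, +0.878680); max(|x|,|y|,|x±y|/√2) = 3.121320 > 0.8 ⇒ ∉ W
candidate 2: n = (0, -1, 0, 0) → π⊥ ≈ (+0.707107, -0.707107); max(|x|,|y|,|x±y|/√2) = 1.000000 > 0.8 ⇒ ∉ W
candidate 3: n = (1, -1, 0, -1) → π⊥ ≈ (+1.000000, -1.414214); max(|x|,|y|,|x±y|/√2) = 1.707107 > 0.8 ⇒ ∉ W
candidate 4: n = (-1, -1, 0, 1) → π⊥ ≈ (+0.414214, +0.000000); max(|x|,|y|,|x±y|/√2) = 0.414214 ≤ 0.8 ⇒ ∈ W
candidate 5: n = (0, -1, 0, -1) → π⊥ ≈ (+0.000000, -1.414214); max(|x|,|y|,|x±y|/√2) = 1.414214 > 0.8 ⇒ ∉ W
candidate 6: n = (1, 1, 0, 1) → π⊥ ≈ (+1.000000, +1.414214); max(|x|,|y|,|x±y|/√2) = 1.707107 > 0.8 ⇒ ∉ W
candidate 7: n = (0, 0, -1, 1) → π⊥ ≈ (+0.707107, +1.707107); max(|x|,|y|,|x±y|/√2) = 1.707107 > 0.8 ⇒ ∉ W
candidate 8: n = (0, 1, 0, 1) → π⊥ ≈ (+0.000000, +1.414214); max(|x|,|y|,|x±y|/√2) = 1.414214 > 0.8 ⇒ ∉ W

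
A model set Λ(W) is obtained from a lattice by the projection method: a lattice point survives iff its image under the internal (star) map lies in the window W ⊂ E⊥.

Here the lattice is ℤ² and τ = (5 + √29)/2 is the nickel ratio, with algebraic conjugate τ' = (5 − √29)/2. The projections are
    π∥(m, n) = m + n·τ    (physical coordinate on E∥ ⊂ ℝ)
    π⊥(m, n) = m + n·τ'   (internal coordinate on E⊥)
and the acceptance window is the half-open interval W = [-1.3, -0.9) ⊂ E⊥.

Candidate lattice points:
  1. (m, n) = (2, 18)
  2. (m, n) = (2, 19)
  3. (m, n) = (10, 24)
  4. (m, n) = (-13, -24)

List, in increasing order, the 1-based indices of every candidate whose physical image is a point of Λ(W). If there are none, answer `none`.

τ' = (5−√29)/2 ≈ -0.1926.
[1] lift (2,18): star map gives -1.4665; window check -1.3 ≤ -1.4665 < -0.9 is false → out
[2] lift (2,19): star map gives -1.6591; window check -1.3 ≤ -1.6591 < -0.9 is false → out
[3] lift (10,24): star map gives 5.3780; window check -1.3 ≤ 5.3780 < -0.9 is false → out
[4] lift (-13,-24): star map gives -8.3780; window check -1.3 ≤ -8.3780 < -0.9 is false → out

none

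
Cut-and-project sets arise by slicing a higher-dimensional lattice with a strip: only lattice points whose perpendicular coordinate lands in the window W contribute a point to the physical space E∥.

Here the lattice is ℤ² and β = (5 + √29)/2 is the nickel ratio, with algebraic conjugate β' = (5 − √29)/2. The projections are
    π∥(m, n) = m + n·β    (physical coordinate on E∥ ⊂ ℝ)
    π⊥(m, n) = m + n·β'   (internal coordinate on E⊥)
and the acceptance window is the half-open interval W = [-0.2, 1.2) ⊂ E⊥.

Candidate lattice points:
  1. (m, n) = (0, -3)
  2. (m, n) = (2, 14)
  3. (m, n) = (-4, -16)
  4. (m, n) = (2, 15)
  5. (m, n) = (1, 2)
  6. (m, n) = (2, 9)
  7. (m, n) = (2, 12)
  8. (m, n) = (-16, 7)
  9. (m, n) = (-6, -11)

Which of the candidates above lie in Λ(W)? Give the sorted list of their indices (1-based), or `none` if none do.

Numerically β ≈ 5.192582 and β' = −1/β ≈ -0.192582.
candidate 1: (m,n)=(0,-3) → π∥ = 0-3·β ≈ -15.577747, π⊥ = 0-3·β' ≈ 0.577747 ∈ [-0.2, 1.2) ⇒ IN Λ
candidate 2: (m,n)=(2,14) → π∥ = 2+14·β ≈ 74.696154, π⊥ = 2+14·β' ≈ -0.696154 ∉ [-0.2, 1.2) ⇒ out
candidate 3: (m,n)=(-4,-16) → π∥ = -4-16·β ≈ -87.081318, π⊥ = -4-16·β' ≈ -0.918682 ∉ [-0.2, 1.2) ⇒ out
candidate 4: (m,n)=(2,15) → π∥ = 2+15·β ≈ 79.888736, π⊥ = 2+15·β' ≈ -0.888736 ∉ [-0.2, 1.2) ⇒ out
candidate 5: (m,n)=(1,2) → π∥ = 1+2·β ≈ 11.385165, π⊥ = 1+2·β' ≈ 0.614835 ∈ [-0.2, 1.2) ⇒ IN Λ
candidate 6: (m,n)=(2,9) → π∥ = 2+9·β ≈ 48.733242, π⊥ = 2+9·β' ≈ 0.266758 ∈ [-0.2, 1.2) ⇒ IN Λ
candidate 7: (m,n)=(2,12) → π∥ = 2+12·β ≈ 64.310989, π⊥ = 2+12·β' ≈ -0.310989 ∉ [-0.2, 1.2) ⇒ out
candidate 8: (m,n)=(-16,7) → π∥ = -16+7·β ≈ 20.348077, π⊥ = -16+7·β' ≈ -17.348077 ∉ [-0.2, 1.2) ⇒ out
candidate 9: (m,n)=(-6,-11) → π∥ = -6-11·β ≈ -63.118406, π⊥ = -6-11·β' ≈ -3.881594 ∉ [-0.2, 1.2) ⇒ out

1, 5, 6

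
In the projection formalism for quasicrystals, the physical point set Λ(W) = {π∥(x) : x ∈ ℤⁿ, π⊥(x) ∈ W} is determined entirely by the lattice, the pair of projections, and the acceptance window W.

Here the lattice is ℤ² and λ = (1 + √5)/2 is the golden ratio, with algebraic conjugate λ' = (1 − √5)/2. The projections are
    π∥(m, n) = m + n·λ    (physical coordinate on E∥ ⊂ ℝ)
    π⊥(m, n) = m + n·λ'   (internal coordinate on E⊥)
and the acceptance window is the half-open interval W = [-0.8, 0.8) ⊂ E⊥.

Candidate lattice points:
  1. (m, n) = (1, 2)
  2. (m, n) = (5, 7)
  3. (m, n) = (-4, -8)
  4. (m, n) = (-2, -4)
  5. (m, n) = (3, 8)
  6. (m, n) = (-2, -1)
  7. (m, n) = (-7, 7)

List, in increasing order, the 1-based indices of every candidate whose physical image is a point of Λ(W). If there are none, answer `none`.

1, 2, 4

λ' = (1−√5)/2 ≈ -0.6180.
#1 (1,2): internal coord 1 + (2)·λ' = -0.2361; -0.2361 ∈ [-0.8, 0.8) → IN Λ
#2 (5,7): internal coord 5 + (7)·λ' = +0.6738; +0.6738 ∈ [-0.8, 0.8) → IN Λ
#3 (-4,-8): internal coord -4 + (-8)·λ' = +0.9443; +0.9443 ∉ [-0.8, 0.8) → out
#4 (-2,-4): internal coord -2 + (-4)·λ' = +0.4721; +0.4721 ∈ [-0.8, 0.8) → IN Λ
#5 (3,8): internal coord 3 + (8)·λ' = -1.9443; -1.9443 ∉ [-0.8, 0.8) → out
#6 (-2,-1): internal coord -2 + (-1)·λ' = -1.3820; -1.3820 ∉ [-0.8, 0.8) → out
#7 (-7,7): internal coord -7 + (7)·λ' = -11.3262; -11.3262 ∉ [-0.8, 0.8) → out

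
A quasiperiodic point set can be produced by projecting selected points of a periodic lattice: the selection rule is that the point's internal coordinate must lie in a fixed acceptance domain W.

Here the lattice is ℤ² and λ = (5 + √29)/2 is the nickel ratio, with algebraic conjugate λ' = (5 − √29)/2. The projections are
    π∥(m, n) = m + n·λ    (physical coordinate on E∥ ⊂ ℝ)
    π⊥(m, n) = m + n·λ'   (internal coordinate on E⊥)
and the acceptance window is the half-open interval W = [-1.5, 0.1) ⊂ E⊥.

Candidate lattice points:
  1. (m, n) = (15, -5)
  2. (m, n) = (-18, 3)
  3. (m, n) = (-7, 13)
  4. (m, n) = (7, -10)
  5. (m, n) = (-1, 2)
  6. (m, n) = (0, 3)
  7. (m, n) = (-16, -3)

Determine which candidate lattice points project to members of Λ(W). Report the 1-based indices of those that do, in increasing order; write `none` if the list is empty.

Compute λ' = (5−√29)/2 = -0.1926, so π⊥(m,n) = m -0.1926·n.
candidate 1: (m,n)=(15,-5) → π∥ = 15-5·λ ≈ -10.9629, π⊥ = 15-5·λ' ≈ 15.9629 ∉ [-1.5, 0.1) ⇒ out
candidate 2: (m,n)=(-18,3) → π∥ = -18+3·λ ≈ -2.4223, π⊥ = -18+3·λ' ≈ -18.5777 ∉ [-1.5, 0.1) ⇒ out
candidate 3: (m,n)=(-7,13) → π∥ = -7+13·λ ≈ 60.5036, π⊥ = -7+13·λ' ≈ -9.5036 ∉ [-1.5, 0.1) ⇒ out
candidate 4: (m,n)=(7,-10) → π∥ = 7-10·λ ≈ -44.9258, π⊥ = 7-10·λ' ≈ 8.9258 ∉ [-1.5, 0.1) ⇒ out
candidate 5: (m,n)=(-1,2) → π∥ = -1+2·λ ≈ 9.3852, π⊥ = -1+2·λ' ≈ -1.3852 ∈ [-1.5, 0.1) ⇒ IN Λ
candidate 6: (m,n)=(0,3) → π∥ = 0+3·λ ≈ 15.5777, π⊥ = 0+3·λ' ≈ -0.5777 ∈ [-1.5, 0.1) ⇒ IN Λ
candidate 7: (m,n)=(-16,-3) → π∥ = -16-3·λ ≈ -31.5777, π⊥ = -16-3·λ' ≈ -15.4223 ∉ [-1.5, 0.1) ⇒ out

5, 6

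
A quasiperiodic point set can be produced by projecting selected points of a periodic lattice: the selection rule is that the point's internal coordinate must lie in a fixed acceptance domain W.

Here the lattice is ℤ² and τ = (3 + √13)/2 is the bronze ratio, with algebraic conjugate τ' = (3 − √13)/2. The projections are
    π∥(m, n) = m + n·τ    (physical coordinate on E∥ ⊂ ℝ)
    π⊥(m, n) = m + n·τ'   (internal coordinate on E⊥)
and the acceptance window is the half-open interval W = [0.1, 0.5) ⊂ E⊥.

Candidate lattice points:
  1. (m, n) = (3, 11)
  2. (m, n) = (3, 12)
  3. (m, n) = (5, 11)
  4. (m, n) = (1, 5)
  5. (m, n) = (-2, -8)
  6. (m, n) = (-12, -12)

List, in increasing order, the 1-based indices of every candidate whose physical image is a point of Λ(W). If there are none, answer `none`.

Compute τ' = (3−√13)/2 = -0.30278, so π⊥(m,n) = m -0.30278·n.
candidate 1: (m,n)=(3,11) → π∥ = 3+11·τ ≈ 39.33053, π⊥ = 3+11·τ' ≈ -0.33053 ∉ [0.1, 0.5) ⇒ out
candidate 2: (m,n)=(3,12) → π∥ = 3+12·τ ≈ 42.63331, π⊥ = 3+12·τ' ≈ -0.63331 ∉ [0.1, 0.5) ⇒ out
candidate 3: (m,n)=(5,11) → π∥ = 5+11·τ ≈ 41.33053, π⊥ = 5+11·τ' ≈ 1.66947 ∉ [0.1, 0.5) ⇒ out
candidate 4: (m,n)=(1,5) → π∥ = 1+5·τ ≈ 17.51388, π⊥ = 1+5·τ' ≈ -0.51388 ∉ [0.1, 0.5) ⇒ out
candidate 5: (m,n)=(-2,-8) → π∥ = -2-8·τ ≈ -28.42221, π⊥ = -2-8·τ' ≈ 0.42221 ∈ [0.1, 0.5) ⇒ IN Λ
candidate 6: (m,n)=(-12,-12) → π∥ = -12-12·τ ≈ -51.63331, π⊥ = -12-12·τ' ≈ -8.36669 ∉ [0.1, 0.5) ⇒ out

5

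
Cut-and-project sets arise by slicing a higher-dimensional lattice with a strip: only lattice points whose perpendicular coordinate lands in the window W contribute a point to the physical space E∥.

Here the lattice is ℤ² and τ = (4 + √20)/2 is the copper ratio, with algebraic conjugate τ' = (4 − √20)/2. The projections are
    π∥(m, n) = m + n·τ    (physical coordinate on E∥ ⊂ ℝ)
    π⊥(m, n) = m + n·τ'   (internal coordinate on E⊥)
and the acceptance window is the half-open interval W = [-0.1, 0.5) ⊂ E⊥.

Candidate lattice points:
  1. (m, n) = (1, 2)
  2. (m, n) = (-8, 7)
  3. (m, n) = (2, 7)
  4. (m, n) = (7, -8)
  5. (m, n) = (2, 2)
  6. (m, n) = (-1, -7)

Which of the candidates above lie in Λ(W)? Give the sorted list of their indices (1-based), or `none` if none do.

3

Numerically τ ≈ 4.2361 and τ' = −1/τ ≈ -0.2361.
#1 (1,2): internal coord 1 + (2)·τ' = +0.5279; +0.5279 ∉ [-0.1, 0.5) → out
#2 (-8,7): internal coord -8 + (7)·τ' = -9.6525; -9.6525 ∉ [-0.1, 0.5) → out
#3 (2,7): internal coord 2 + (7)·τ' = +0.3475; +0.3475 ∈ [-0.1, 0.5) → IN Λ
#4 (7,-8): internal coord 7 + (-8)·τ' = +8.8885; +8.8885 ∉ [-0.1, 0.5) → out
#5 (2,2): internal coord 2 + (2)·τ' = +1.5279; +1.5279 ∉ [-0.1, 0.5) → out
#6 (-1,-7): internal coord -1 + (-7)·τ' = +0.6525; +0.6525 ∉ [-0.1, 0.5) → out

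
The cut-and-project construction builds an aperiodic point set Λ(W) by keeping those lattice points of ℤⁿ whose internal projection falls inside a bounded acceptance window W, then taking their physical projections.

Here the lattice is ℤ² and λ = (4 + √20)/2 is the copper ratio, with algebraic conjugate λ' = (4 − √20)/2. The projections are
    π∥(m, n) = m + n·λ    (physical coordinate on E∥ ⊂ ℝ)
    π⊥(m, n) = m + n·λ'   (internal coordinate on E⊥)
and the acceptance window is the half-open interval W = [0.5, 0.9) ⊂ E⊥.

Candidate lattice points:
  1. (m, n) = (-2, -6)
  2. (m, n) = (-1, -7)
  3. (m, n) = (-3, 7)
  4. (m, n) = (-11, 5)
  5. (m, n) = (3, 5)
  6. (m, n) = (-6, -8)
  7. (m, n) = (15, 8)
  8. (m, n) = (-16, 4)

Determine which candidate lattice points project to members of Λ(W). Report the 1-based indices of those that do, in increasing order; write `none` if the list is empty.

2

λ' = (4−√20)/2 ≈ -0.236068.
candidate 1: (m,n)=(-2,-6) → π∥ = -2-6·λ ≈ -27.416408, π⊥ = -2-6·λ' ≈ -0.583592 ∉ [0.5, 0.9) ⇒ out
candidate 2: (m,n)=(-1,-7) → π∥ = -1-7·λ ≈ -30.652476, π⊥ = -1-7·λ' ≈ 0.652476 ∈ [0.5, 0.9) ⇒ IN Λ
candidate 3: (m,n)=(-3,7) → π∥ = -3+7·λ ≈ 26.652476, π⊥ = -3+7·λ' ≈ -4.652476 ∉ [0.5, 0.9) ⇒ out
candidate 4: (m,n)=(-11,5) → π∥ = -11+5·λ ≈ 10.180340, π⊥ = -11+5·λ' ≈ -12.180340 ∉ [0.5, 0.9) ⇒ out
candidate 5: (m,n)=(3,5) → π∥ = 3+5·λ ≈ 24.180340, π⊥ = 3+5·λ' ≈ 1.819660 ∉ [0.5, 0.9) ⇒ out
candidate 6: (m,n)=(-6,-8) → π∥ = -6-8·λ ≈ -39.888544, π⊥ = -6-8·λ' ≈ -4.111456 ∉ [0.5, 0.9) ⇒ out
candidate 7: (m,n)=(15,8) → π∥ = 15+8·λ ≈ 48.888544, π⊥ = 15+8·λ' ≈ 13.111456 ∉ [0.5, 0.9) ⇒ out
candidate 8: (m,n)=(-16,4) → π∥ = -16+4·λ ≈ 0.944272, π⊥ = -16+4·λ' ≈ -16.944272 ∉ [0.5, 0.9) ⇒ out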